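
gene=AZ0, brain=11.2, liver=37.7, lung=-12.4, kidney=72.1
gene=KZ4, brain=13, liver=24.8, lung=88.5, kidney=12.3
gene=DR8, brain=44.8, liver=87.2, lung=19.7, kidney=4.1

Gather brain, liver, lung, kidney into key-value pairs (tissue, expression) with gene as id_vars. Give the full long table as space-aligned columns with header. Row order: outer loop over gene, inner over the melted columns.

gene  tissue  expression
AZ0   brain   11.2      
AZ0   liver   37.7      
AZ0   lung    -12.4     
AZ0   kidney  72.1      
KZ4   brain   13        
KZ4   liver   24.8      
KZ4   lung    88.5      
KZ4   kidney  12.3      
DR8   brain   44.8      
DR8   liver   87.2      
DR8   lung    19.7      
DR8   kidney  4.1       

Each (gene, column) pair becomes one row: 3 × 4 = 12 rows.
For example, (AZ0, brain) → expression=11.2.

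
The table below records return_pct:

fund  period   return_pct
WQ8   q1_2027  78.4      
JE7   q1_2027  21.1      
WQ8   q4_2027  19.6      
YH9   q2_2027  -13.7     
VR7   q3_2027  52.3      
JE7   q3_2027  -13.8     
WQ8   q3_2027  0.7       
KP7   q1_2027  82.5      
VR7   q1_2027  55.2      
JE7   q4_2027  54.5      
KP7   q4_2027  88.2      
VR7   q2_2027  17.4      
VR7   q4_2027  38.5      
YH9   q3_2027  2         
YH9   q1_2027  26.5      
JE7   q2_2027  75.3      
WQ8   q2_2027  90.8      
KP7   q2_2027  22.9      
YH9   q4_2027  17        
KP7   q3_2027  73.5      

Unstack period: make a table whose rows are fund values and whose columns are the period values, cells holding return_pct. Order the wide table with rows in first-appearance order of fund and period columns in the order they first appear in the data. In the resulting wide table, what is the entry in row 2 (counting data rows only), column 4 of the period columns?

-13.8

With rows in first-appearance order of fund, row 2 is fund=JE7. period columns in first-appearance order: q1_2027, q4_2027, q2_2027, q3_2027; column 4 is q3_2027.
Long rows with fund=JE7, period=q3_2027: return_pct = -13.8.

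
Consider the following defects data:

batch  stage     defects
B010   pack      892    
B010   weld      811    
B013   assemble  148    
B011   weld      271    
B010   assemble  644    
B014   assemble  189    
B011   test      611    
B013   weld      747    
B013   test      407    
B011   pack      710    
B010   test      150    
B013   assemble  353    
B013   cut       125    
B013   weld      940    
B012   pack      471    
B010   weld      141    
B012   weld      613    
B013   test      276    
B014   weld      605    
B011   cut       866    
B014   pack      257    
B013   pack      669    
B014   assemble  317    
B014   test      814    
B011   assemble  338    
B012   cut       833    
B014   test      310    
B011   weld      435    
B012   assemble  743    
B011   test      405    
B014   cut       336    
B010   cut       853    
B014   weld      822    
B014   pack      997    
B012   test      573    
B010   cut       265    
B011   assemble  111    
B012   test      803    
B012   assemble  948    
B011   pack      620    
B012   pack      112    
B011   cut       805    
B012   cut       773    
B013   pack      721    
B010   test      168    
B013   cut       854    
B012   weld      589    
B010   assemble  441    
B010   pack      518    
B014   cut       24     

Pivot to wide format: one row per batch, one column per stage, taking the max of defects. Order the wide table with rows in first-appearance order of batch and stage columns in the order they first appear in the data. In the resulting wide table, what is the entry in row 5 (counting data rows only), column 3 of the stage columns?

948

With rows in first-appearance order of batch, row 5 is batch=B012. stage columns in first-appearance order: pack, weld, assemble, test, cut; column 3 is assemble.
Long rows with batch=B012, stage=assemble: max(743, 948) = 948.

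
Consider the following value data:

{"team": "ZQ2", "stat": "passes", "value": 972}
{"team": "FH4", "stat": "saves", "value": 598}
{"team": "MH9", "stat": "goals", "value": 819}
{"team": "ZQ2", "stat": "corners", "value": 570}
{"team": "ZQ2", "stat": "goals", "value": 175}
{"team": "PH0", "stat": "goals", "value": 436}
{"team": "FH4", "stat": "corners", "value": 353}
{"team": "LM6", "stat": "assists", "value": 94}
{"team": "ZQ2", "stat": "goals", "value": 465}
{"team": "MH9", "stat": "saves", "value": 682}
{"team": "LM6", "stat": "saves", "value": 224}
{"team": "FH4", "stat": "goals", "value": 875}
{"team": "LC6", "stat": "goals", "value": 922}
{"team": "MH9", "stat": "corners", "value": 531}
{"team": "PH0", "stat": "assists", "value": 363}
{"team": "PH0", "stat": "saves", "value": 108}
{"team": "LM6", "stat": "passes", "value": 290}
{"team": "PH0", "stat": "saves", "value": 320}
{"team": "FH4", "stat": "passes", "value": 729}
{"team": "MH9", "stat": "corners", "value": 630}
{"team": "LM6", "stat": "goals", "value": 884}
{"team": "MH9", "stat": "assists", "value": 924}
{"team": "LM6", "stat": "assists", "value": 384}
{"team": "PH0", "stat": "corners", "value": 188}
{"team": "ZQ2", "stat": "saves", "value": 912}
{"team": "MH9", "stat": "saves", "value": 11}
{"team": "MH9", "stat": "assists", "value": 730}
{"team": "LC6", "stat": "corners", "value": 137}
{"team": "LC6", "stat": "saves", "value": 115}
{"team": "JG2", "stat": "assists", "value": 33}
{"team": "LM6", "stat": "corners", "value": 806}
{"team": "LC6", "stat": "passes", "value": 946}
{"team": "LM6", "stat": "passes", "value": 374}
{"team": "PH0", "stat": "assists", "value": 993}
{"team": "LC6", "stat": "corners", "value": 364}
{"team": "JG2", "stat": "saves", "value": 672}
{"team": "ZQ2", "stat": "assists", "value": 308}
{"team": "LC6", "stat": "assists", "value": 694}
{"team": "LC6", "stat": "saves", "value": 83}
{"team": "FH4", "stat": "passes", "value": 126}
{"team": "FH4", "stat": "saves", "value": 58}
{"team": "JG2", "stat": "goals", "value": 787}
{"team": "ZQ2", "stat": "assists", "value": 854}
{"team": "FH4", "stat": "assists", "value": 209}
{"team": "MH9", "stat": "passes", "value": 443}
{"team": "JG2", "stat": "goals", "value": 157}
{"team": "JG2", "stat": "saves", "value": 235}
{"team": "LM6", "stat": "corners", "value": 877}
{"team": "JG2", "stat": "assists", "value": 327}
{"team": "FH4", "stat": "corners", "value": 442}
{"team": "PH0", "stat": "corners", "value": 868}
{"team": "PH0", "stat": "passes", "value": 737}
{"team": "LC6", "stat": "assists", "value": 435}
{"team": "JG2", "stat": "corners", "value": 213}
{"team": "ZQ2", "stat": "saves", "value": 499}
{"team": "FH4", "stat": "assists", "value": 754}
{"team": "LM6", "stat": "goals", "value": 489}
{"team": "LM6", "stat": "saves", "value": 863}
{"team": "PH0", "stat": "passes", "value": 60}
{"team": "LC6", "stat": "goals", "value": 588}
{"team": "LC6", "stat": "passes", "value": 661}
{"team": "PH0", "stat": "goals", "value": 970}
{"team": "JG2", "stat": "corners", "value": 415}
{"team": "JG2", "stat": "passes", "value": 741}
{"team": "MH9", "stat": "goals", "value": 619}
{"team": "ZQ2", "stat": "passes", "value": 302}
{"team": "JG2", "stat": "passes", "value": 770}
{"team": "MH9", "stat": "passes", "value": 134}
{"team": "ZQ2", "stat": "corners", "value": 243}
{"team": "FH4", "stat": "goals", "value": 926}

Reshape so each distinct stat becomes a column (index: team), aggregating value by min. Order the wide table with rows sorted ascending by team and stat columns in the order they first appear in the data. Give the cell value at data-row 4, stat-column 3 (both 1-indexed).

489

With rows sorted ascending by team, row 4 is team=LM6. stat columns in first-appearance order: passes, saves, goals, corners, assists; column 3 is goals.
Long rows with team=LM6, stat=goals: min(884, 489) = 489.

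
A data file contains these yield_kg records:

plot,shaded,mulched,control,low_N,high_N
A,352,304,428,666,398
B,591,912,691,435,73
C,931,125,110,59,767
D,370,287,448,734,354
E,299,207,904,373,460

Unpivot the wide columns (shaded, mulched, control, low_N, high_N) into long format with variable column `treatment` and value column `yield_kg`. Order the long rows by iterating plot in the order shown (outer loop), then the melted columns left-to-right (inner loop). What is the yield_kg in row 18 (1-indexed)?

448

25 rows total (5 × 5). Row 18: index ⌊(18-1)/5⌋ = 3 into plot → D; (18-1) mod 5 = 2 into the melted columns → control.
So row 18 is (D, control, 448); yield_kg = 448.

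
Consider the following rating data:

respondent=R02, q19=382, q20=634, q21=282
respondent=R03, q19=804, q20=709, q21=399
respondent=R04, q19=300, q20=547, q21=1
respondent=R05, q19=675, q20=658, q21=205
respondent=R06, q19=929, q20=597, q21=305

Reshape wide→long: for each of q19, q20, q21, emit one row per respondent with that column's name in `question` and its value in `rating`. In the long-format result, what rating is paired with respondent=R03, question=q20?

Unpivoting turns each (respondent, wide-column) pair into one long row.
The wide cell at row R03, column q20 holds 709, so the long row (R03, q20) has rating=709.

709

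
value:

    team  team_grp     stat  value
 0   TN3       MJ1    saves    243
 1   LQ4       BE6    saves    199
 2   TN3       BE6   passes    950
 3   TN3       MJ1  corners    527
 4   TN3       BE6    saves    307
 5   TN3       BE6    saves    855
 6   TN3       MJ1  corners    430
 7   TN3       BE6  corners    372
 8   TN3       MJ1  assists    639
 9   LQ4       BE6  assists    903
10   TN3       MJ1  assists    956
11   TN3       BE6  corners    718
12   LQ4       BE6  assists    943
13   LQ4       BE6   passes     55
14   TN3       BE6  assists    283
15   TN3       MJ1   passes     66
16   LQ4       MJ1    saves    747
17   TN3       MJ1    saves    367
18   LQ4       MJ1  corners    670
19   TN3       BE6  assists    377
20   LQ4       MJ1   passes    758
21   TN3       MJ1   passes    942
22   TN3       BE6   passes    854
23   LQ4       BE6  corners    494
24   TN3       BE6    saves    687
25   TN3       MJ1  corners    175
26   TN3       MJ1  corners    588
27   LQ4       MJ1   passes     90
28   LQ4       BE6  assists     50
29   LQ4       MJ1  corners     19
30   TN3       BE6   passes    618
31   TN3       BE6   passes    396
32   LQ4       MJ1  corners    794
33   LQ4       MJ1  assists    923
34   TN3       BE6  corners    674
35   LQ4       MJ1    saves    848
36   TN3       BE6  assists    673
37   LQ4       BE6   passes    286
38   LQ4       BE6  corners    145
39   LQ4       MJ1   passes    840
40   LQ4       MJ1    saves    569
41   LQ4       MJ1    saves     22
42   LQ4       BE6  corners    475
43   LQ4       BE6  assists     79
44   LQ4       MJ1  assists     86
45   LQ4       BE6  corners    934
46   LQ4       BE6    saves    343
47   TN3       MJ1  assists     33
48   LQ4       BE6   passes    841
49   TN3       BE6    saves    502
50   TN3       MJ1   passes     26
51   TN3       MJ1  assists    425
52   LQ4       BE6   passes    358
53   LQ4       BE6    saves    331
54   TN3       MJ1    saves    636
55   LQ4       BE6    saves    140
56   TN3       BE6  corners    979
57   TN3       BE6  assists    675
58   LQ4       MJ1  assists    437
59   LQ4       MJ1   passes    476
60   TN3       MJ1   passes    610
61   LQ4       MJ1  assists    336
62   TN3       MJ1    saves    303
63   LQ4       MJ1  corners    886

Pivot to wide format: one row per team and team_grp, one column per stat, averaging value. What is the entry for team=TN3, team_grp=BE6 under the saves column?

Rows with team=TN3, team_grp=BE6 and stat=saves: value values are 307, 855, 687, 502.
(307 + 855 + 687 + 502) / 4 = 587.75.

587.75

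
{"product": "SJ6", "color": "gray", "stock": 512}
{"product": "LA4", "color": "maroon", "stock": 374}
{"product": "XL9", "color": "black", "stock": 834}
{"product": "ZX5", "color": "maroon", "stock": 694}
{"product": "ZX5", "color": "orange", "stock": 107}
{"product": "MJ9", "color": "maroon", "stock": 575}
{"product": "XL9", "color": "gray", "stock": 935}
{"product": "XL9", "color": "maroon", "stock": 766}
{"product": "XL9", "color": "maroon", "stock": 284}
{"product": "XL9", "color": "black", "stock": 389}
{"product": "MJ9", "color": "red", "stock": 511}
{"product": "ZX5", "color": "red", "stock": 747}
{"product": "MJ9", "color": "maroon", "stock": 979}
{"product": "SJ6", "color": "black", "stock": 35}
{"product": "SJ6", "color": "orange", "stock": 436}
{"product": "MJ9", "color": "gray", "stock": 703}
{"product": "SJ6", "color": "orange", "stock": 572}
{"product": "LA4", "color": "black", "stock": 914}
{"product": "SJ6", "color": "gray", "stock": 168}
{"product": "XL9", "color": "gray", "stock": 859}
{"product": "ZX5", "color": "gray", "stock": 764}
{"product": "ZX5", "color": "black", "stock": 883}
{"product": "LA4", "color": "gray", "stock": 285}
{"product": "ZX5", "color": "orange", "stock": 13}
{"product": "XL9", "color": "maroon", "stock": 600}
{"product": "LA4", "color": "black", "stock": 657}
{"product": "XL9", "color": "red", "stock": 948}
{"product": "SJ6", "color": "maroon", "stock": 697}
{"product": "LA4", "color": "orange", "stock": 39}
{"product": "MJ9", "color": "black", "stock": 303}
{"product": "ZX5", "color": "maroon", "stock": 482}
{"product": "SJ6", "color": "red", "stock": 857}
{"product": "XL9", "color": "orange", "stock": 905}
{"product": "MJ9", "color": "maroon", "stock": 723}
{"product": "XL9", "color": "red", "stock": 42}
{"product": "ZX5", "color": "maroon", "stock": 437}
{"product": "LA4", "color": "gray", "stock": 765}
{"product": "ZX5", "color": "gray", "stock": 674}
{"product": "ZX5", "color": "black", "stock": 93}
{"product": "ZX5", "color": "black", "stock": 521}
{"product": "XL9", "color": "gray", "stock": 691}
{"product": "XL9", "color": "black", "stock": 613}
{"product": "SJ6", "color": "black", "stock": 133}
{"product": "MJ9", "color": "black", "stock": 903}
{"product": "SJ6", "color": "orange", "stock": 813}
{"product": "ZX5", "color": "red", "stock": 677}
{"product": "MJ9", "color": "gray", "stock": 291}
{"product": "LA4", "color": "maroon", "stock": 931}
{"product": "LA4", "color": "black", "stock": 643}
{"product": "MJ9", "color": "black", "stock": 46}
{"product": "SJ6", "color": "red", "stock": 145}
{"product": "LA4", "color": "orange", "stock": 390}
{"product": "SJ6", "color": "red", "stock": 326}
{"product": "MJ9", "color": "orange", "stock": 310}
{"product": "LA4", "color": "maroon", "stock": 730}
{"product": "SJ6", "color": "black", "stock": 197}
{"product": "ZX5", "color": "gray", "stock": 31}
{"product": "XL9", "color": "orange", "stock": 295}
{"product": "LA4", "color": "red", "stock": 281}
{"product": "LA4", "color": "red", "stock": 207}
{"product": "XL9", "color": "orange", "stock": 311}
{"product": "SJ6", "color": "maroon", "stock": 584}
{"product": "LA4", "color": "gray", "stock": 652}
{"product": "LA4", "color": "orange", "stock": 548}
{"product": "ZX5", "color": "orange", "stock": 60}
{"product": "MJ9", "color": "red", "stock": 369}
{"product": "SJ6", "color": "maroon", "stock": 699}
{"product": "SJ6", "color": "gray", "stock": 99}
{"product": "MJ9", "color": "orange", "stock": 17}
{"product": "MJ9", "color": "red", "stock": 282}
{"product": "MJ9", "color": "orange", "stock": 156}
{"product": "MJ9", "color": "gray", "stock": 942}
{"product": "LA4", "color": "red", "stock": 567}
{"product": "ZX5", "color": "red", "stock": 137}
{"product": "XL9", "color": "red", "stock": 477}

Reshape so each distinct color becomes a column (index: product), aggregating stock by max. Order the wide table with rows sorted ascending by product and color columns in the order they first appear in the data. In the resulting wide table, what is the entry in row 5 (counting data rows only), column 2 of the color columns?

694

With rows sorted ascending by product, row 5 is product=ZX5. color columns in first-appearance order: gray, maroon, black, orange, red; column 2 is maroon.
Long rows with product=ZX5, color=maroon: max(694, 482, 437) = 694.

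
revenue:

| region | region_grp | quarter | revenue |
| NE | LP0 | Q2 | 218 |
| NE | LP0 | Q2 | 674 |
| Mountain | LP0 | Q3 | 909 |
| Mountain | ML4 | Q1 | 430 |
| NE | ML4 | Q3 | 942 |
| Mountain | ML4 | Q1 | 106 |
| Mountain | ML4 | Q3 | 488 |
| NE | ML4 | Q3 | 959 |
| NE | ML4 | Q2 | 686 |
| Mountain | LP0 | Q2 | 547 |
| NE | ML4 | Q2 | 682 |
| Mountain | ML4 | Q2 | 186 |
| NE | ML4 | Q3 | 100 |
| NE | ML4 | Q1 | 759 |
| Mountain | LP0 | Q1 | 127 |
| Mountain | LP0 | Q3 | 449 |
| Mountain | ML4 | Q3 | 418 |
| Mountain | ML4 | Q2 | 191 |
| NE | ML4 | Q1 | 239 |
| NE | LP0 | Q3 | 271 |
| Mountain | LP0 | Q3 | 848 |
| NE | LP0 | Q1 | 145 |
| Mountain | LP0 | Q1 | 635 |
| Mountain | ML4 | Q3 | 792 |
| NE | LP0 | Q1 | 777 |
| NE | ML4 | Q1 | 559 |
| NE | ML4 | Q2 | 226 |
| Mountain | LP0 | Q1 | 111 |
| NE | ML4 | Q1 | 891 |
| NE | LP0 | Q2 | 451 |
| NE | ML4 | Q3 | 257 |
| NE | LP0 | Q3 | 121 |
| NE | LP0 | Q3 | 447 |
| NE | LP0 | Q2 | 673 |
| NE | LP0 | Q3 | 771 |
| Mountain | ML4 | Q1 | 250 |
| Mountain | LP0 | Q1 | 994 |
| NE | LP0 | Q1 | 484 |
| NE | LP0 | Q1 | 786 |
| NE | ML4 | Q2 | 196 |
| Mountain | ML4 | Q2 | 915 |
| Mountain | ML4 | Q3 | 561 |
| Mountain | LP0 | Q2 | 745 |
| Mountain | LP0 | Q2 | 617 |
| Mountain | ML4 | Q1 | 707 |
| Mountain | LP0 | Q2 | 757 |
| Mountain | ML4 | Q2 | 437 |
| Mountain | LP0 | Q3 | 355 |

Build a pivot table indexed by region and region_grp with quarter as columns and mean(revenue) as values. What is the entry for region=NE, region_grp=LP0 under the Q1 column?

Rows with region=NE, region_grp=LP0 and quarter=Q1: revenue values are 145, 777, 484, 786.
(145 + 777 + 484 + 786) / 4 = 548.

548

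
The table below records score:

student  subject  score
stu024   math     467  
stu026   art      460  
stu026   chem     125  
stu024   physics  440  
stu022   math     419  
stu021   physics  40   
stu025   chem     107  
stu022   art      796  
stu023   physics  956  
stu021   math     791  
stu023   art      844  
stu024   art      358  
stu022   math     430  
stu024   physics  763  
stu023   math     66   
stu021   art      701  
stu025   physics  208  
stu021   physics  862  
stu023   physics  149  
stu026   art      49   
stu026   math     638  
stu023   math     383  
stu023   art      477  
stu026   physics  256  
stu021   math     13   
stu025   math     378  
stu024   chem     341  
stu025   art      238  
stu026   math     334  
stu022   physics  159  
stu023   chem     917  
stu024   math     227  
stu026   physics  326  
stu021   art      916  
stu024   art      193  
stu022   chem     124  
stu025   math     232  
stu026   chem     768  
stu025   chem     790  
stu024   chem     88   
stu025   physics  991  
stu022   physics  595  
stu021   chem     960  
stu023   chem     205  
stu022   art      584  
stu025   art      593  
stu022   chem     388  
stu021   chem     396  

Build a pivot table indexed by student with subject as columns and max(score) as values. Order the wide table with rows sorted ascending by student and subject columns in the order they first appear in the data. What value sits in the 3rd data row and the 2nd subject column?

With rows sorted ascending by student, row 3 is student=stu023. subject columns in first-appearance order: math, art, chem, physics; column 2 is art.
Long rows with student=stu023, subject=art: max(844, 477) = 844.

844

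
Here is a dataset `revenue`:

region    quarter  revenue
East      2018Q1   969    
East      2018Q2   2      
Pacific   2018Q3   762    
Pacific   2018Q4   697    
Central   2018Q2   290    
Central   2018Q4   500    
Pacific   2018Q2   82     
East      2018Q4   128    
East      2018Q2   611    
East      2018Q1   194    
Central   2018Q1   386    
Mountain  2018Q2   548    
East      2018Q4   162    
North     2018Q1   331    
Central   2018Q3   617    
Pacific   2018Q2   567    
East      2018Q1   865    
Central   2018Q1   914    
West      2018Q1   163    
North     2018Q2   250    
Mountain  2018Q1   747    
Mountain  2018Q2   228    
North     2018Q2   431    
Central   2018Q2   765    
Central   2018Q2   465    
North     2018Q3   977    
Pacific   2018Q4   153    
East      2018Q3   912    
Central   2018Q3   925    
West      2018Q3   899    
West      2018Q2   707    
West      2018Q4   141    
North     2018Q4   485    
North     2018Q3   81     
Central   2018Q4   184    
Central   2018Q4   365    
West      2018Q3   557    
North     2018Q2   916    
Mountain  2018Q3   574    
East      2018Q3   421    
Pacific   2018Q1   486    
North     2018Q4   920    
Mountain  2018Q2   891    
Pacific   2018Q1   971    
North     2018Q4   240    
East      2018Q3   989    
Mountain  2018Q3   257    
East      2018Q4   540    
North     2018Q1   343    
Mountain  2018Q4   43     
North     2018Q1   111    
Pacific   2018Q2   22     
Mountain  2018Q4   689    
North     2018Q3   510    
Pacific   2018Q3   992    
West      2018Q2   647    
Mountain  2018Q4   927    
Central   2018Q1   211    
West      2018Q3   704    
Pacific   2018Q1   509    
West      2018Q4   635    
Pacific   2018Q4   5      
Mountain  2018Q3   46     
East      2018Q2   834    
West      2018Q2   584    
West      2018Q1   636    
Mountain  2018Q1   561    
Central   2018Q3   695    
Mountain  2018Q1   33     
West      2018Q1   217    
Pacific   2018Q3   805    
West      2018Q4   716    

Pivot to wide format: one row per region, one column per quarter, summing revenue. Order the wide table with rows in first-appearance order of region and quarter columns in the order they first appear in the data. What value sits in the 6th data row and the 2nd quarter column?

With rows in first-appearance order of region, row 6 is region=West. quarter columns in first-appearance order: 2018Q1, 2018Q2, 2018Q3, 2018Q4; column 2 is 2018Q2.
Long rows with region=West, quarter=2018Q2: 707 + 647 + 584 = 1938.

1938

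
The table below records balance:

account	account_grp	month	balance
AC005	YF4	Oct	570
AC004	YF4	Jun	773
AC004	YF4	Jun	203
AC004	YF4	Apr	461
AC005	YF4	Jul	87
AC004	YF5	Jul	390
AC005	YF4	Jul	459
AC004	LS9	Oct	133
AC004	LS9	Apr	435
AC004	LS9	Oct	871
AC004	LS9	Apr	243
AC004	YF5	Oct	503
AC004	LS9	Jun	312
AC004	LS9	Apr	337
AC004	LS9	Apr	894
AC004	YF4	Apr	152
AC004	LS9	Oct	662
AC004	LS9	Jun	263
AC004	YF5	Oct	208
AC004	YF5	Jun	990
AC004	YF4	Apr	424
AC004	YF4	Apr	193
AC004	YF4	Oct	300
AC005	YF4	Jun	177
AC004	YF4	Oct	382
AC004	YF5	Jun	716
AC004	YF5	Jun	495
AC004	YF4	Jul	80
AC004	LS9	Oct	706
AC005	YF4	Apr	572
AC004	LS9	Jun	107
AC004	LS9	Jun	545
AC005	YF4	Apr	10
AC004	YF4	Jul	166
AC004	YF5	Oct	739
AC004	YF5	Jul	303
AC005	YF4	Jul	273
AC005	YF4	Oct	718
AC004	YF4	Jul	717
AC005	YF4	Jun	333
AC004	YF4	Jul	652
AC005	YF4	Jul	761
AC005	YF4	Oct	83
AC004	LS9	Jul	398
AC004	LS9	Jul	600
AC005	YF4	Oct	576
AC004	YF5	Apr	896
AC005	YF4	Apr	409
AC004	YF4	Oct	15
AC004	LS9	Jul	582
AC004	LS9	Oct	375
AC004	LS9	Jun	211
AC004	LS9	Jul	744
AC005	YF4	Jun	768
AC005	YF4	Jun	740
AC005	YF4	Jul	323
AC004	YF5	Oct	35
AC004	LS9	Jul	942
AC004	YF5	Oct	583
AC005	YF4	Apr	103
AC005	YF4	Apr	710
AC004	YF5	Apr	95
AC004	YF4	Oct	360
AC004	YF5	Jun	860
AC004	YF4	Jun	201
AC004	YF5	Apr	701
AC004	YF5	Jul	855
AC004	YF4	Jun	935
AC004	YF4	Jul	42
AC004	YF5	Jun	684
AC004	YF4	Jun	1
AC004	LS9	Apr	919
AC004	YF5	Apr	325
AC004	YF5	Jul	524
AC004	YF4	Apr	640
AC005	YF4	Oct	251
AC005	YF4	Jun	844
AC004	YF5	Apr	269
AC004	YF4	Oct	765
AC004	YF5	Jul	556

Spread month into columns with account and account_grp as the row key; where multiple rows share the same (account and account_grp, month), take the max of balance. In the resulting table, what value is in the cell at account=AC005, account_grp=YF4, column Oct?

718

Rows with account=AC005, account_grp=YF4 and month=Oct: balance values are 570, 718, 83, 576, 251.
max(570, 718, 83, 576, 251) = 718.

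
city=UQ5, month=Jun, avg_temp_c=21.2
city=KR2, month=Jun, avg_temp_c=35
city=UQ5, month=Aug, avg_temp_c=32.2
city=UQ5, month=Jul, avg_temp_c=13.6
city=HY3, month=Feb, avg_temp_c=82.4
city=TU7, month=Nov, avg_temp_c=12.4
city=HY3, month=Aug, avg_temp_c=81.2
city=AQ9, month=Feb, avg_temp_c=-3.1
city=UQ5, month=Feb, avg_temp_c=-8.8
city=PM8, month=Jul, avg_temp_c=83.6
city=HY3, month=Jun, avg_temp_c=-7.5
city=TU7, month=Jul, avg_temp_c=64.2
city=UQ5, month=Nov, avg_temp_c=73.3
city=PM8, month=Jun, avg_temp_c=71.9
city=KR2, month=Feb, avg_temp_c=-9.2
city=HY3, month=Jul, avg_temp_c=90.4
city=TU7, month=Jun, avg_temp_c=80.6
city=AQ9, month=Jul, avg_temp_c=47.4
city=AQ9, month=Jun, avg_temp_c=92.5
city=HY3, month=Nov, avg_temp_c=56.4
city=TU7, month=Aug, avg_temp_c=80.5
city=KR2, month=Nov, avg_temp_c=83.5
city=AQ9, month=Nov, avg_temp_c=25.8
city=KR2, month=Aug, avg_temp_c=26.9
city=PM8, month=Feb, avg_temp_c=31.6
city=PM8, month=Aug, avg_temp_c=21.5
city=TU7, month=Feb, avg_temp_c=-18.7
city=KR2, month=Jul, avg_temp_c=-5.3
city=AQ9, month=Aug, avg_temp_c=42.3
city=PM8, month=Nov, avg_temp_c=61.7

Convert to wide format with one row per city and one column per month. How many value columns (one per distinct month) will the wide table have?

5

5 distinct month values: Feb, Nov, Jul, Aug, Jun.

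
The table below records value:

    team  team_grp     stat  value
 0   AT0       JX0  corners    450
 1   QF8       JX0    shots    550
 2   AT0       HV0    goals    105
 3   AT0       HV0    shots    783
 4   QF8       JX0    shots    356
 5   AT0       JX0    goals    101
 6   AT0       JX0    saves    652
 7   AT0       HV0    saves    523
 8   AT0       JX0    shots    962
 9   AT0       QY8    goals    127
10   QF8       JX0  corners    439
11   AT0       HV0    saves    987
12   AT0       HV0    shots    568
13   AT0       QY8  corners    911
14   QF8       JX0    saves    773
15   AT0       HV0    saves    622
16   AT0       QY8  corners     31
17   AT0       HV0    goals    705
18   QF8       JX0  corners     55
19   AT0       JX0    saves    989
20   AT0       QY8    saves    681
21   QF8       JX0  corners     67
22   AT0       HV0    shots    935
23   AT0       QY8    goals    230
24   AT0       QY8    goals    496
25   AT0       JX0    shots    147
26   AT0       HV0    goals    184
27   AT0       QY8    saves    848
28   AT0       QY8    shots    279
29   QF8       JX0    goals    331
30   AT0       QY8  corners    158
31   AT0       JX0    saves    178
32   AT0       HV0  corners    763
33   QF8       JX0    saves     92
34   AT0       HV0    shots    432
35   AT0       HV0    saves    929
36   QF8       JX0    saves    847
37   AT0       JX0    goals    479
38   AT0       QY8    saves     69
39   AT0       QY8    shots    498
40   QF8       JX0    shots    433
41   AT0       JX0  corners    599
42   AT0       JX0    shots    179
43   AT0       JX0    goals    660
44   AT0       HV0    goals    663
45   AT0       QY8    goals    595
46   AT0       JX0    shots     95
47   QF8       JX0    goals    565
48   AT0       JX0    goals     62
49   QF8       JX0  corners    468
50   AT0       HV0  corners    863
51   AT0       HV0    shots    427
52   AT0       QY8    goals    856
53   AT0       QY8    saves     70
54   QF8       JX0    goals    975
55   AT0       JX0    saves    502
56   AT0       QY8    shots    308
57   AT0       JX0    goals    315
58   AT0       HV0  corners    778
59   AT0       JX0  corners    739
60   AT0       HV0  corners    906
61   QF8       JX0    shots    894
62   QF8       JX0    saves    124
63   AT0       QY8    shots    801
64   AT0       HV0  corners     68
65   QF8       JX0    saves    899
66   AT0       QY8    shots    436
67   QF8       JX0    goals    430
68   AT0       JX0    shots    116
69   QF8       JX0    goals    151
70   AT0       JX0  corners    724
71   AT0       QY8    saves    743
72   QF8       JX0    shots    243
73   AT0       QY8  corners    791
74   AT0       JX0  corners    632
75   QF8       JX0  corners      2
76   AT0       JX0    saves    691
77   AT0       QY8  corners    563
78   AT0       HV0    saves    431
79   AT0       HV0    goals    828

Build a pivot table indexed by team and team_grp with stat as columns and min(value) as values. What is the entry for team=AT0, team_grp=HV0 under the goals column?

105

Rows with team=AT0, team_grp=HV0 and stat=goals: value values are 105, 705, 184, 663, 828.
min(105, 705, 184, 663, 828) = 105.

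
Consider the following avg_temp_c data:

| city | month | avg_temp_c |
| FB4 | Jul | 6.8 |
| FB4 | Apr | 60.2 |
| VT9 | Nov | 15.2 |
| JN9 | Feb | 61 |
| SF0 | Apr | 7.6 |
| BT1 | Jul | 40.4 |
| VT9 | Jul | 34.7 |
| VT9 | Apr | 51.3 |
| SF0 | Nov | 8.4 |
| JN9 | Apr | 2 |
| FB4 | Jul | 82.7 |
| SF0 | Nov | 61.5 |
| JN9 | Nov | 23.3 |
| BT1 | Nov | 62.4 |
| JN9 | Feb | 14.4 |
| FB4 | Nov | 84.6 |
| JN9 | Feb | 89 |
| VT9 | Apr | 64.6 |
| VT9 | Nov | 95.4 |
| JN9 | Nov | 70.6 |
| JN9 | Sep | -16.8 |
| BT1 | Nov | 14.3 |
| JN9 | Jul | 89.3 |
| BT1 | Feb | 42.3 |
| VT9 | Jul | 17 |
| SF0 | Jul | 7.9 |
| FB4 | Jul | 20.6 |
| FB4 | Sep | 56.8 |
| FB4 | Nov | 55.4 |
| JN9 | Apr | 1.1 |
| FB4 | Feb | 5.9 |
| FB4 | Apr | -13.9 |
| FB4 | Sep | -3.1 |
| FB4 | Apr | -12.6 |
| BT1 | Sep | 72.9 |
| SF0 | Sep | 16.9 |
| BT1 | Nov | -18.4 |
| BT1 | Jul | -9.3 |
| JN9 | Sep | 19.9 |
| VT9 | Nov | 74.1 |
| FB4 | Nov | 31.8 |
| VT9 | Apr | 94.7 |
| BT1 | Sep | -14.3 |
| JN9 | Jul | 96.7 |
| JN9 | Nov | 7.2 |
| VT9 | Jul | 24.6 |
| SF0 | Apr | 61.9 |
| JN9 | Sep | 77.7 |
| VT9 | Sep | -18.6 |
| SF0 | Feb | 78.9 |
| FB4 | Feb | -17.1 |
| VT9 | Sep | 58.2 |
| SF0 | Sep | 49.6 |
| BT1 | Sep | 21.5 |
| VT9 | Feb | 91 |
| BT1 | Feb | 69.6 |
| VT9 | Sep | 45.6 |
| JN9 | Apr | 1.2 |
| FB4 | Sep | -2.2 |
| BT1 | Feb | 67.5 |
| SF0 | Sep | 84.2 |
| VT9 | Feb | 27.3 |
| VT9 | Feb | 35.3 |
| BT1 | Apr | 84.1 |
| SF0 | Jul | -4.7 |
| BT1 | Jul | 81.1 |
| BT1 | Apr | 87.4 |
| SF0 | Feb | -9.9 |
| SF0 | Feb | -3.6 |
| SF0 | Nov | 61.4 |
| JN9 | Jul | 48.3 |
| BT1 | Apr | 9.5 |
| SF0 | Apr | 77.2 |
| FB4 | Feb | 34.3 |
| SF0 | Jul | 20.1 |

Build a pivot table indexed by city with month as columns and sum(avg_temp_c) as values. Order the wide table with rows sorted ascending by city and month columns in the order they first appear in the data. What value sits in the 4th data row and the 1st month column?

With rows sorted ascending by city, row 4 is city=SF0. month columns in first-appearance order: Jul, Apr, Nov, Feb, Sep; column 1 is Jul.
Long rows with city=SF0, month=Jul: 7.9 + -4.7 + 20.1 = 23.3.

23.3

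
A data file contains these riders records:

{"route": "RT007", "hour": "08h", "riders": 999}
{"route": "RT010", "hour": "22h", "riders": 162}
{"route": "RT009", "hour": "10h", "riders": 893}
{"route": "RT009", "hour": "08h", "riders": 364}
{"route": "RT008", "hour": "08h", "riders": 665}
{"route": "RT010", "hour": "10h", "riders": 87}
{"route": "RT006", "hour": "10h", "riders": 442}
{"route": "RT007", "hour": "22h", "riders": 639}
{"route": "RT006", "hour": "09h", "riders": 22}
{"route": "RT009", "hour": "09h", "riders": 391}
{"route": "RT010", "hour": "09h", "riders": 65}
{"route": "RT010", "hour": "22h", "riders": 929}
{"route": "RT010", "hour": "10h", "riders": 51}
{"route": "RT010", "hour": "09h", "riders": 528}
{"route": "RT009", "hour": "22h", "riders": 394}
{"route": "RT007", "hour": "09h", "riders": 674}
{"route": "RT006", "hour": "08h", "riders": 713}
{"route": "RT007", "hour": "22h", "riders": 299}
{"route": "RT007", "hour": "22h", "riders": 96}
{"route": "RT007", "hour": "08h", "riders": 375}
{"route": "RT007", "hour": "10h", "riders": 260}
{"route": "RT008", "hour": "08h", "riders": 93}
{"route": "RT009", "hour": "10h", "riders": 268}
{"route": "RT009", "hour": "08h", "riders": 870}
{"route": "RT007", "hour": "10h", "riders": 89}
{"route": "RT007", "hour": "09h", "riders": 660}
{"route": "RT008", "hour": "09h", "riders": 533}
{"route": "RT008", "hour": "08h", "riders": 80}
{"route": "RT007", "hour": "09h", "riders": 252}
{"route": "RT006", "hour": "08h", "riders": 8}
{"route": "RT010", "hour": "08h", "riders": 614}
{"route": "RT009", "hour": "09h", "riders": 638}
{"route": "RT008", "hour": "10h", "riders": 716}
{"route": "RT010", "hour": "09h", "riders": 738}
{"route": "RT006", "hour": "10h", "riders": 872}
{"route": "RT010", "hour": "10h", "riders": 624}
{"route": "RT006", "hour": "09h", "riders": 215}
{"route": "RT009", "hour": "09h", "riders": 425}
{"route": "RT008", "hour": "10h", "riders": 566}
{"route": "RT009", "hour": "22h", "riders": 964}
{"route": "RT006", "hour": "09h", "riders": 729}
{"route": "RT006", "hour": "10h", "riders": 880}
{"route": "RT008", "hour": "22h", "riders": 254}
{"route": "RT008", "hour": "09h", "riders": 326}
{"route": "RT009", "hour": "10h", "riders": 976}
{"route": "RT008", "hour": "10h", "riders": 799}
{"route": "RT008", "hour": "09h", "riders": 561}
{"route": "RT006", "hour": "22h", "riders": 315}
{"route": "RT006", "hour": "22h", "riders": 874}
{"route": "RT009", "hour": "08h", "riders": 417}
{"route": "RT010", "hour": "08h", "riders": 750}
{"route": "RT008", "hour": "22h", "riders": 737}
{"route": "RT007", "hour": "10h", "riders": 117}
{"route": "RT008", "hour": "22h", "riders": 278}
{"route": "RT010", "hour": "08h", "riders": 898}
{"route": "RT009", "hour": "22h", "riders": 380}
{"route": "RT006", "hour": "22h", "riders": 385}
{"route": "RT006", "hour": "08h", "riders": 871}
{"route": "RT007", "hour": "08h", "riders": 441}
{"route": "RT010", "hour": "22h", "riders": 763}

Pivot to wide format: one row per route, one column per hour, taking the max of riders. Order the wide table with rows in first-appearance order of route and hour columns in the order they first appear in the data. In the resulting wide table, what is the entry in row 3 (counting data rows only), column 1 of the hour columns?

With rows in first-appearance order of route, row 3 is route=RT009. hour columns in first-appearance order: 08h, 22h, 10h, 09h; column 1 is 08h.
Long rows with route=RT009, hour=08h: max(364, 870, 417) = 870.

870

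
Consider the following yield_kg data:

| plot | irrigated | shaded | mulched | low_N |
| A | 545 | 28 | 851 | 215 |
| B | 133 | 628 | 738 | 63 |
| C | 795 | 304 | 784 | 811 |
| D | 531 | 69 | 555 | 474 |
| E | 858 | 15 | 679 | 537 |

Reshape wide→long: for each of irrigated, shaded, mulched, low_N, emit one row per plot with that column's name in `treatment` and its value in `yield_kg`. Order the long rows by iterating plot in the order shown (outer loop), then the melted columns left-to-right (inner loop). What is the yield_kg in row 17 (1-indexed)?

20 rows total (5 × 4). Row 17: index ⌊(17-1)/4⌋ = 4 into plot → E; (17-1) mod 4 = 0 into the melted columns → irrigated.
So row 17 is (E, irrigated, 858); yield_kg = 858.

858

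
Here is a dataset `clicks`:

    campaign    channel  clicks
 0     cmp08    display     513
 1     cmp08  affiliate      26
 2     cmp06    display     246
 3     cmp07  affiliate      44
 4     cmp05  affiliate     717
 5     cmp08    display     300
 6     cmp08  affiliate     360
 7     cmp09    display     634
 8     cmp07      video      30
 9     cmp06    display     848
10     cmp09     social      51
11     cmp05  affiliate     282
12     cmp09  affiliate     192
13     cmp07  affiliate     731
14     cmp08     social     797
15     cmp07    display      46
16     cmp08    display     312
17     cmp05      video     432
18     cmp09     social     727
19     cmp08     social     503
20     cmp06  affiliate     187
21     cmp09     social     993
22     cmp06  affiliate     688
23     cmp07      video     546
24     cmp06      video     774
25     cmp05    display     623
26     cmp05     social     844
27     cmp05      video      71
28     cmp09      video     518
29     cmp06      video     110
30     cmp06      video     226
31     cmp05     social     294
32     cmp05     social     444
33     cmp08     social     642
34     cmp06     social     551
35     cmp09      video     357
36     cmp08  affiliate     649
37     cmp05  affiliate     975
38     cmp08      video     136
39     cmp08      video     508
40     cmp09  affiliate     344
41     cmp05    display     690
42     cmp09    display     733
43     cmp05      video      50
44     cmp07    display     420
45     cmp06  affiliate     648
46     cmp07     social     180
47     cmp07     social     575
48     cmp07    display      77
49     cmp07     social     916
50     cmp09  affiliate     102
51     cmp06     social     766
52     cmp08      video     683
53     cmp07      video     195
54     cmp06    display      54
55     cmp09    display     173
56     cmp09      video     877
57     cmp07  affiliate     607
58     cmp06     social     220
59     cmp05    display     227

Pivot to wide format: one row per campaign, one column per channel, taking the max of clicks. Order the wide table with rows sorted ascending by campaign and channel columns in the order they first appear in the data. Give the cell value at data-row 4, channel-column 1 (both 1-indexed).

With rows sorted ascending by campaign, row 4 is campaign=cmp08. channel columns in first-appearance order: display, affiliate, video, social; column 1 is display.
Long rows with campaign=cmp08, channel=display: max(513, 300, 312) = 513.

513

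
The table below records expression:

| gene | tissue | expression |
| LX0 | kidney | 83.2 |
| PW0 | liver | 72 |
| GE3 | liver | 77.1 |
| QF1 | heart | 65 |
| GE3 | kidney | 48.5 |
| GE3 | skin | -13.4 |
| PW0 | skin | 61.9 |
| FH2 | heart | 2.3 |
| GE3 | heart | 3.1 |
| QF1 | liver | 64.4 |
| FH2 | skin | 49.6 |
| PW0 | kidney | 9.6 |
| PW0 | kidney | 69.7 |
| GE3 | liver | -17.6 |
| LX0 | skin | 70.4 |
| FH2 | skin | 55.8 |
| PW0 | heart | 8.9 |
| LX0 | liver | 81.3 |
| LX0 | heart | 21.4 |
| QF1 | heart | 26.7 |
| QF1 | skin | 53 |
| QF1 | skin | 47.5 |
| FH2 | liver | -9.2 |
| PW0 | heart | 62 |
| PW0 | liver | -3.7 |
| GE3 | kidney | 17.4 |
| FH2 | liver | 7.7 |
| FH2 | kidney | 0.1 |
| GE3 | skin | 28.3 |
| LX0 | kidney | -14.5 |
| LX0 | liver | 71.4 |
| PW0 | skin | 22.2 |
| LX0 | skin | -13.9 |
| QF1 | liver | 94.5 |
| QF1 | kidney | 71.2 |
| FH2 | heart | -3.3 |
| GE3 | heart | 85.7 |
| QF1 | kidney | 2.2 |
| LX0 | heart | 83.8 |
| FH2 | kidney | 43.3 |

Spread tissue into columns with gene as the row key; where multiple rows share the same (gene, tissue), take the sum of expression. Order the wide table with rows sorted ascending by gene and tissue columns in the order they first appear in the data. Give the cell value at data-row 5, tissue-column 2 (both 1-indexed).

With rows sorted ascending by gene, row 5 is gene=QF1. tissue columns in first-appearance order: kidney, liver, heart, skin; column 2 is liver.
Long rows with gene=QF1, tissue=liver: 64.4 + 94.5 = 158.9.

158.9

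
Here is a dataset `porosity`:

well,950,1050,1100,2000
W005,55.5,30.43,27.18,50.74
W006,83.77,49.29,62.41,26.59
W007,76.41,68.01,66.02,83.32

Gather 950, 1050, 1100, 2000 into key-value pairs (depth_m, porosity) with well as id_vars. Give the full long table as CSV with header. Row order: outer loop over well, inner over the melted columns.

Each (well, column) pair becomes one row: 3 × 4 = 12 rows.
For example, (W005, 950) → porosity=55.5.

well,depth_m,porosity
W005,950,55.5
W005,1050,30.43
W005,1100,27.18
W005,2000,50.74
W006,950,83.77
W006,1050,49.29
W006,1100,62.41
W006,2000,26.59
W007,950,76.41
W007,1050,68.01
W007,1100,66.02
W007,2000,83.32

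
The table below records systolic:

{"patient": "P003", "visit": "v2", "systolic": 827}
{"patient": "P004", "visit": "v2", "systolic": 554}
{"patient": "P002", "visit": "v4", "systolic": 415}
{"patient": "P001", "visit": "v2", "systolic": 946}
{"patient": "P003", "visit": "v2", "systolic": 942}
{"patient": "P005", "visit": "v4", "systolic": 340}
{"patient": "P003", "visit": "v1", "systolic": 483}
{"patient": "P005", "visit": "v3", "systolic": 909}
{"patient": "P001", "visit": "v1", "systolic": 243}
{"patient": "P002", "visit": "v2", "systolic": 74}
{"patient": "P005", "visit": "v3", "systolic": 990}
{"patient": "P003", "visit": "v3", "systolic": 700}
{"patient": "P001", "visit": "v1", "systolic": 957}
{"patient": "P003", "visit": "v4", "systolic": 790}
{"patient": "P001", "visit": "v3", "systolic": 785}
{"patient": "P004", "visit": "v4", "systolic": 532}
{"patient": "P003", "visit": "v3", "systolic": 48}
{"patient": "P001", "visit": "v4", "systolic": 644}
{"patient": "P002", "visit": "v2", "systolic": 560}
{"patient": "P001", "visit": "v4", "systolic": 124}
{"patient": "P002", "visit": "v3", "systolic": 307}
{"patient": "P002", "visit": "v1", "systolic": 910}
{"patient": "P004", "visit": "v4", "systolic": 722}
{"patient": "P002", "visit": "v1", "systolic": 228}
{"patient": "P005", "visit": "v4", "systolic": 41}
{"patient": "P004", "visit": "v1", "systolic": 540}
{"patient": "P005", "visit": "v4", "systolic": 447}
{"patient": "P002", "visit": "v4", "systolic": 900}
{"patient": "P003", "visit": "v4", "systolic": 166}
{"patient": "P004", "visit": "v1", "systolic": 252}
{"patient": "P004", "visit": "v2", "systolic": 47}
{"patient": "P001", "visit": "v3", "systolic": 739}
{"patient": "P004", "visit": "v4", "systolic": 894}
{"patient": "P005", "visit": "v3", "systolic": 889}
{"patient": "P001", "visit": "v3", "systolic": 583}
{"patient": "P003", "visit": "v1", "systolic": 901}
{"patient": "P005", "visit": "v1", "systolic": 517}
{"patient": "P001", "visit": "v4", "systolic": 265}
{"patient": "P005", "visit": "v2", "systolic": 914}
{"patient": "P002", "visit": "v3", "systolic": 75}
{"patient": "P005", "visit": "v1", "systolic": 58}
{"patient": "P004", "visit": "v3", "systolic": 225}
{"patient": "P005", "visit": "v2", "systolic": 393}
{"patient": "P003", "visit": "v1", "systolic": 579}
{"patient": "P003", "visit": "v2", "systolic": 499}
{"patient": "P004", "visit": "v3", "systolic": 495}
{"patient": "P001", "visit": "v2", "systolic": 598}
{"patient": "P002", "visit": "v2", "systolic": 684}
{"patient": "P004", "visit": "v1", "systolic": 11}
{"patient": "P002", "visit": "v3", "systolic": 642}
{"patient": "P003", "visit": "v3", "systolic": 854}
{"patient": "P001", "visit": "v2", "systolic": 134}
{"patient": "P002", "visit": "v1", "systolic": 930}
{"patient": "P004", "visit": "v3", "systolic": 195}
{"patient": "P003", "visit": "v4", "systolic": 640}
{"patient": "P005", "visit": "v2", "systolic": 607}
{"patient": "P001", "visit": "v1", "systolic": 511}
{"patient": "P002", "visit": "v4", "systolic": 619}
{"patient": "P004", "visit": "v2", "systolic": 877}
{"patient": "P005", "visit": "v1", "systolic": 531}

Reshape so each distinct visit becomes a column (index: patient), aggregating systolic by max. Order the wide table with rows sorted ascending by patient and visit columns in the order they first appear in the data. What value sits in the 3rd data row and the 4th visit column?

With rows sorted ascending by patient, row 3 is patient=P003. visit columns in first-appearance order: v2, v4, v1, v3; column 4 is v3.
Long rows with patient=P003, visit=v3: max(700, 48, 854) = 854.

854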